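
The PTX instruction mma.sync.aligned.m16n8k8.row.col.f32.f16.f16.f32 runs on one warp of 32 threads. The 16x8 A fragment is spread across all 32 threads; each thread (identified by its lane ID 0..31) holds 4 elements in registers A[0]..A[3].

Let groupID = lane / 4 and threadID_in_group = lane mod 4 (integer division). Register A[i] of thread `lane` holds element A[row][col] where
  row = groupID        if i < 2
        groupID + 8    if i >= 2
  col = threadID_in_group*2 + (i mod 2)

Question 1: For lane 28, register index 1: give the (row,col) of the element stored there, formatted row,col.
lane 28: G=7 (28/4), T=0 (28%4)
i=1: r=7+0=7, c=0*2+1=1

7,1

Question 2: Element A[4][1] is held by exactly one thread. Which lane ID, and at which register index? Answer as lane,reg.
16,1

r: 4->gid=4,r8=0  c: 1->tid=0,i&1=1
L=4*4+0=16  i=0*2+1=1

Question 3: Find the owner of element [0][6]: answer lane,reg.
r:0=>grp=0,rB=0  c:6=>tig=3,lo=0
L=0*4+3=3  i=0*2+0=0

3,0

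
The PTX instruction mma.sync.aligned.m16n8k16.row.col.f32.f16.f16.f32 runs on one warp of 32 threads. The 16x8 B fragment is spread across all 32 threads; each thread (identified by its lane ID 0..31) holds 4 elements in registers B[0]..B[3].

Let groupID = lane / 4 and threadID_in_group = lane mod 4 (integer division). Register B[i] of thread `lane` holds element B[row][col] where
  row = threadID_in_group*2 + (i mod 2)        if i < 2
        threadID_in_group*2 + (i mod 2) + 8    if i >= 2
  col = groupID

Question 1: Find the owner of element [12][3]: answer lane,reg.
14,2

c=3→G=3  r=12→rhi=1,T=2,p=0
L=3*4+2=14  i=1*2+0=2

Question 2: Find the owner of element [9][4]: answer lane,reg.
16,3

c=4->g=4  r=9->rb=1,t=0,b0=1
L=4*4+0=16  i=1*2+1=3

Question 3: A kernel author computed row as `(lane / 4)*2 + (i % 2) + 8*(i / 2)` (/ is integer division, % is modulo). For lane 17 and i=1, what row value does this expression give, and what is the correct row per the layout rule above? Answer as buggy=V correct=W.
buggy=9 correct=3

`(lane / 4)*2 + (i % 2) + 8*(i / 2)`[17,1]->9
lane 17: gid=4 (17/4), tid=1 (17%4)
i=1: r=1*2+1+0=3, c=gid=4
row: 9 vs 3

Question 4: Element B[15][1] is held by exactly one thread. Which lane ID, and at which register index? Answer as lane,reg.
c:1=>grp=1  r:15=>rB=1,tig=3,lo=1
L=1*4+3=7  i=1*2+1=3

7,3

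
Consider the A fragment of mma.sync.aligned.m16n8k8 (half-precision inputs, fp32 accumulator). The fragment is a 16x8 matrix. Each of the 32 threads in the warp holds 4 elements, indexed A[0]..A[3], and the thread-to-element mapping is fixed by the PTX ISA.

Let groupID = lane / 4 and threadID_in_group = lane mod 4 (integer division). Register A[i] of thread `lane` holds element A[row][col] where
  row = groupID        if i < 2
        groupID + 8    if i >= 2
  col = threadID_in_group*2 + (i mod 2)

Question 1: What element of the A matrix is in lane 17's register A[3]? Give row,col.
lane 17: G=4 (17/4), T=1 (17%4)
i=3: r=4+8=12, c=1*2+1=3

12,3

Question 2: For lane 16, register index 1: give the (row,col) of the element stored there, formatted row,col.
4,1

16: gr=4,th=0
[1] (4+0,0*2+1) = (4,1)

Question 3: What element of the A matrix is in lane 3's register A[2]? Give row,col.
3: gr=0,th=3
[2] (0+8,3*2+0) = (8,6)

8,6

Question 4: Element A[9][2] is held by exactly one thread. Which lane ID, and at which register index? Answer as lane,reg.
r=9→G=1,rhi=1  c=2→T=1,p=0
L=1*4+1=5  i=1*2+0=2

5,2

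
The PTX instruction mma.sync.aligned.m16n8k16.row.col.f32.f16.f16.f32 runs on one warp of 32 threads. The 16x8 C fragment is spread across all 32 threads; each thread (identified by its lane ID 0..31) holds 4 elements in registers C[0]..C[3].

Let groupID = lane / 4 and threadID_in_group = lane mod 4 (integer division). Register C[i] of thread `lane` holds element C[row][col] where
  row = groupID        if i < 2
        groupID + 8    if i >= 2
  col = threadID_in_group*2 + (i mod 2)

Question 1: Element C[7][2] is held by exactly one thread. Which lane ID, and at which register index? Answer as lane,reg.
29,0

r: 7->gid=7,r8=0  c: 2->tid=1,i&1=0
L=7*4+1=29  i=0*2+0=0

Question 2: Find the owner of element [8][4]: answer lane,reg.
2,2

r=8→G=0,rhi=1  c=4→T=2,p=0
L=0*4+2=2  i=1*2+0=2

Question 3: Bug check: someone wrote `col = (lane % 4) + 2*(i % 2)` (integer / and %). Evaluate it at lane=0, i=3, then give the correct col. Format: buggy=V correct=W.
buggy=2 correct=1

`(lane % 4) + 2*(i % 2)`[0,3]->2
lane 0: g=0 (0/4), t=0 (0%4)
i=3: r=0+8=8, c=0*2+1=1
col: 2 vs 1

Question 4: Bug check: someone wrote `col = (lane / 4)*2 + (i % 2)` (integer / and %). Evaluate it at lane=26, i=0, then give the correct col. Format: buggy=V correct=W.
`(lane / 4)*2 + (i % 2)`[26,0]->12
lane 26->26/4=6, 26 mod 4=2
i=0  r:6+0->6  c:2·2+0->4
col: 12 vs 4

buggy=12 correct=4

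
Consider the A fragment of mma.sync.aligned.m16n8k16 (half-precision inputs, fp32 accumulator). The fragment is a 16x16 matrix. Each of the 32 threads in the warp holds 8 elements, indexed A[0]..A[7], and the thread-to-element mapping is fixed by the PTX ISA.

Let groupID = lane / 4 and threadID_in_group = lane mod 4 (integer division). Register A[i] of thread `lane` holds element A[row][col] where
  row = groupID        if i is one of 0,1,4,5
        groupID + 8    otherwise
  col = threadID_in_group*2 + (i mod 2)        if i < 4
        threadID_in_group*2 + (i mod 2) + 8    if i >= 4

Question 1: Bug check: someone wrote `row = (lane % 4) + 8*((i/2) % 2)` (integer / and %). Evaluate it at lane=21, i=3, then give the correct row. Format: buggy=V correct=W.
buggy=9 correct=13

`(lane % 4) + 8*((i/2) % 2)`[21,3]=>9
21: grp=5,tig=1
[3] (5+8,1*2+1+0) = (13,3)
row: 9 vs 13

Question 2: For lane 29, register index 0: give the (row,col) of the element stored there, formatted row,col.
29: gr=7,th=1
[0] (7+0,1*2+0+0) = (7,2)

7,2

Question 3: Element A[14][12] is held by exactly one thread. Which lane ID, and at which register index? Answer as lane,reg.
r=14->g=6,rb=1  c=12->cb=1,t=2,b0=0
L=6*4+2=26  i=1*4+1*2+0=6

26,6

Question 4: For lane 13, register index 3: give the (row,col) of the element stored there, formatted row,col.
11,3

13: gr=3,th=1
[3] (3+8,1*2+1+0) = (11,3)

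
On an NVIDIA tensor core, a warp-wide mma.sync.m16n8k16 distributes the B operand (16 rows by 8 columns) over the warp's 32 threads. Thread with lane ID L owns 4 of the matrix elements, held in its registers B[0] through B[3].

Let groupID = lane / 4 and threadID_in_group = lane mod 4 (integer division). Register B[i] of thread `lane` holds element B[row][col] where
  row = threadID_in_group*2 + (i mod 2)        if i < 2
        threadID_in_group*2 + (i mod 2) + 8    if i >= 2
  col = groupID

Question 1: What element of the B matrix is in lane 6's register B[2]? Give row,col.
12,1

lane 6⇒6/4=1, 6 mod 4=2
i=2  r:2·2+0+8⇒12  c:1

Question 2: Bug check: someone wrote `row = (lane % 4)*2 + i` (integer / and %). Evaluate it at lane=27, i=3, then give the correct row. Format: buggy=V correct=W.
`(lane % 4)*2 + i`[27,3]->9
lane 27->27/4=6, 27 mod 4=3
i=3  r:2·3+1+8->15  c:6
row: 9 vs 15

buggy=9 correct=15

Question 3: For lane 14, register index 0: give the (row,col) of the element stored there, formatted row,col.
lane 14->14/4=3, 14 mod 4=2
i=0  r:2·2+0+0->4  c:3

4,3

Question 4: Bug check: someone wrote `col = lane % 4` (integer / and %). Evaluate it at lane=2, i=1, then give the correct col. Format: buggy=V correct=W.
buggy=2 correct=0

`lane % 4`[2,1]→2
lane 2: G=0 (2/4), T=2 (2%4)
i=1: r=2*2+1+0=5, c=G=0
col: 2 vs 0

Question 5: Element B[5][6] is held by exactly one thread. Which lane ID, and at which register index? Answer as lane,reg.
c=6→G=6  r=5→rhi=0,T=2,p=1
L=6*4+2=26  i=0*2+1=1

26,1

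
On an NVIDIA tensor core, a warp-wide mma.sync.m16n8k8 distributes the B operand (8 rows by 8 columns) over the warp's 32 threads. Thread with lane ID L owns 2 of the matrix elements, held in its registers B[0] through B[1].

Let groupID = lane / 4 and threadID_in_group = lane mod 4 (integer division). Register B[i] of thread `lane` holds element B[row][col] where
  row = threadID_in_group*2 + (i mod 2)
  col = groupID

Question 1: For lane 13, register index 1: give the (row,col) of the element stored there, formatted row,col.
3,3

L=13->g=13>>2=3, t=13&3=1
[1]->row 1·2+1=3  col g=3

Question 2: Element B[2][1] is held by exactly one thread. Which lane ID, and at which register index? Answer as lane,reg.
c:1=>grp=1  r:2=>tig=1,lo=0
L=1*4+1=5  i=0=0

5,0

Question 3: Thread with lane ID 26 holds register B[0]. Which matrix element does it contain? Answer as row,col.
4,6

lane 26=>26/4=6, 26 mod 4=2
i=0  r:2·2+0=>4  c:6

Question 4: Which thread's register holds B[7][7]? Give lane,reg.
c=7→G=7  r=7→T=3,p=1
L=7*4+3=31  i=1=1

31,1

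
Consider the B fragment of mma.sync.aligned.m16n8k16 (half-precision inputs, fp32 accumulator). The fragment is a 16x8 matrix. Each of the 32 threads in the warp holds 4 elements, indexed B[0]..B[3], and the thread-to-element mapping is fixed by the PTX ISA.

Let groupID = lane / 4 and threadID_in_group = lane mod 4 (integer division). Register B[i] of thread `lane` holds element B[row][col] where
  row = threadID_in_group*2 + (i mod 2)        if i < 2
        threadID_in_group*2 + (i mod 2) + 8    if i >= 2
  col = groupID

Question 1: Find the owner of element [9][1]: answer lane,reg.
4,3

c=1->g=1  r=9->rb=1,t=0,b0=1
L=1*4+0=4  i=1*2+1=3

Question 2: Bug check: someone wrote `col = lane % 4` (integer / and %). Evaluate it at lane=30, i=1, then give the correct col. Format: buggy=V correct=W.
buggy=2 correct=7

`lane % 4`[30,1]→2
lane 30: G=7 (30/4), T=2 (30%4)
i=1: r=2*2+1+0=5, c=G=7
col: 2 vs 7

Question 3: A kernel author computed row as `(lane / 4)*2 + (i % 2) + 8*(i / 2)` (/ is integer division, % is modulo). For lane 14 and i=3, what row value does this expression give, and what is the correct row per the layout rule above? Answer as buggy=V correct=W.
buggy=15 correct=13

`(lane / 4)*2 + (i % 2) + 8*(i / 2)`[14,3]⇒15
L=14⇒gr=14>>2=3, th=14&3=2
[3]⇒row 2·2+1+8=13  col gr=3
row: 15 vs 13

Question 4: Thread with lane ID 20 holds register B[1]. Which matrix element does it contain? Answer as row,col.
1,5

lane 20: g=5 (20/4), t=0 (20%4)
i=1: r=0*2+1+0=1, c=g=5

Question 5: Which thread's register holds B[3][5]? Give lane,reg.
c: 5->gid=5  r: 3->r8=0,tid=1,i&1=1
L=5*4+1=21  i=0*2+1=1

21,1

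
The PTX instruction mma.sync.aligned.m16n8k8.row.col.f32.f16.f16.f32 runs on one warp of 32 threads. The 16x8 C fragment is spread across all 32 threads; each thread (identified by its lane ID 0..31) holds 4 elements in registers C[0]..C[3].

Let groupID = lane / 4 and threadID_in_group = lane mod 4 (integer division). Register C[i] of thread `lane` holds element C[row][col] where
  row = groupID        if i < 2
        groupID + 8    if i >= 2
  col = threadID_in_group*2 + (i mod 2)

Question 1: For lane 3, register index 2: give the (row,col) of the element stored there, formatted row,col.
lane 3: gid=0 (3/4), tid=3 (3%4)
i=2: r=0+8=8, c=3*2+0=6

8,6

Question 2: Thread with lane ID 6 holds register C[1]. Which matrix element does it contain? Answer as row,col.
lane 6: g=1 (6/4), t=2 (6%4)
i=1: r=1+0=1, c=2*2+1=5

1,5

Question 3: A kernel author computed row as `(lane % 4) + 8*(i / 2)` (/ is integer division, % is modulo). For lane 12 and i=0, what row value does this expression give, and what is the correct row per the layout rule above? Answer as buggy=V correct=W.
`(lane % 4) + 8*(i / 2)`[12,0]->0
lane 12->12/4=3, 12 mod 4=0
i=0  r:3+0->3  c:2·0+0->0
row: 0 vs 3

buggy=0 correct=3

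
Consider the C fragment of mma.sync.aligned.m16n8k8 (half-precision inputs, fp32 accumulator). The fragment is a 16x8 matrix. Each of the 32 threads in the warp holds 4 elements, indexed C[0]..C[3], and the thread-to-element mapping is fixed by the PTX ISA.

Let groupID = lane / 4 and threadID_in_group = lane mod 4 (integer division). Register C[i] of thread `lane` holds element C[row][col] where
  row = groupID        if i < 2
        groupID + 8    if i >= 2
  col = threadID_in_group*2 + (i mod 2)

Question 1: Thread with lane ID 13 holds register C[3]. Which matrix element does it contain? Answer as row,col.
11,3

L=13->g=13>>2=3, t=13&3=1
[3]->row 3+8=11  col 1·2+1=3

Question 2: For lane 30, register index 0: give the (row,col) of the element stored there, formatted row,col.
7,4

lane 30->30/4=7, 30 mod 4=2
i=0  r:7+0->7  c:2·2+0->4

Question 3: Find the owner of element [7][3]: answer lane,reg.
r=7⇒gr=7,Rb=0  c=3⇒th=1,odd=1
L=7*4+1=29  i=0*2+1=1

29,1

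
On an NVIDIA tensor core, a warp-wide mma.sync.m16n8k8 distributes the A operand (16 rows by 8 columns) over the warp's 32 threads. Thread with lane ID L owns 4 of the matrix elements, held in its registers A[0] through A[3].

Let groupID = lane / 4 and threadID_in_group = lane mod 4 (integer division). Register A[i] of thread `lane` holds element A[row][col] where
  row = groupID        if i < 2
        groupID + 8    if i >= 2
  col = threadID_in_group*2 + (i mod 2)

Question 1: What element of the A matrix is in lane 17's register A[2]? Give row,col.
L=17->g=17>>2=4, t=17&3=1
[2]->row 4+8=12  col 1·2+0=2

12,2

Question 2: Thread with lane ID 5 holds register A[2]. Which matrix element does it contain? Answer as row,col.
9,2

lane 5: gid=1 (5/4), tid=1 (5%4)
i=2: r=1+8=9, c=1*2+0=2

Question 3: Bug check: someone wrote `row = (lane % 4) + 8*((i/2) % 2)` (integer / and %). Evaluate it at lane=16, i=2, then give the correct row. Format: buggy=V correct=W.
buggy=8 correct=12

`(lane % 4) + 8*((i/2) % 2)`[16,2]=>8
L=16=>grp=16>>2=4, tig=16&3=0
[2]=>row 4+8=12  col 0·2+0=0
row: 8 vs 12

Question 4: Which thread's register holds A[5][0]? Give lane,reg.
20,0

r=5⇒gr=5,Rb=0  c=0⇒th=0,odd=0
L=5*4+0=20  i=0*2+0=0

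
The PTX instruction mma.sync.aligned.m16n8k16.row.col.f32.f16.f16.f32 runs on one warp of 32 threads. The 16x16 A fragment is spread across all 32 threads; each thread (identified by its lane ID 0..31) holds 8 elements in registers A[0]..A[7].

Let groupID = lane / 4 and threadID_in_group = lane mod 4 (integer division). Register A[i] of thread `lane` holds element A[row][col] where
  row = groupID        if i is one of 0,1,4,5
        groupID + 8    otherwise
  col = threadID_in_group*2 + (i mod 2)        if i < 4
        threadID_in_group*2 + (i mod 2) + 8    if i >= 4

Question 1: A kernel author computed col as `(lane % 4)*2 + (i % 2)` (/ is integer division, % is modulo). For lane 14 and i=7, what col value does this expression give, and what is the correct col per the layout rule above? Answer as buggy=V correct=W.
buggy=5 correct=13

`(lane % 4)*2 + (i % 2)`[14,7]→5
lane 14: G=3 (14/4), T=2 (14%4)
i=7: r=3+8=11, c=2*2+1+8=13
col: 5 vs 13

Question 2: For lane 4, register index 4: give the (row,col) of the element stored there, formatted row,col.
1,8

L=4→G=4>>2=1, T=4&3=0
[4]→row 1+0=1  col 0·2+0+8=8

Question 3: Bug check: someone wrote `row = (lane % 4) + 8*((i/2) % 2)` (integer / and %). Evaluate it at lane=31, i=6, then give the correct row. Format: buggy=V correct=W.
buggy=11 correct=15

`(lane % 4) + 8*((i/2) % 2)`[31,6]→11
lane 31: G=7 (31/4), T=3 (31%4)
i=6: r=7+8=15, c=3*2+0+8=14
row: 11 vs 15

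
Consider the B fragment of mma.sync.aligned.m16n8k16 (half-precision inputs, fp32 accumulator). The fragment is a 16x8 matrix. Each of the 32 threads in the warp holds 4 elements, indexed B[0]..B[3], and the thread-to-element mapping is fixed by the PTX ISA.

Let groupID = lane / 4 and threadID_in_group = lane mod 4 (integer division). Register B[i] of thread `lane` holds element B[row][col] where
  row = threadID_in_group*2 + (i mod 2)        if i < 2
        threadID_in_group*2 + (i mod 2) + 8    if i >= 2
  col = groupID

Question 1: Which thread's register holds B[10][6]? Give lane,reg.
c: 6->gid=6  r: 10->r8=1,tid=1,i&1=0
L=6*4+1=25  i=1*2+0=2

25,2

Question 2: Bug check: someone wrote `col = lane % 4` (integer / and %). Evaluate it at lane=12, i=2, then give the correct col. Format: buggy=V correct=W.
buggy=0 correct=3

`lane % 4`[12,2]->0
12: gid=3,tid=0
[2] (0*2+0+8,3) = (8,3)
col: 0 vs 3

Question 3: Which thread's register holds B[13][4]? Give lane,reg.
18,3

c:4=>grp=4  r:13=>rB=1,tig=2,lo=1
L=4*4+2=18  i=1*2+1=3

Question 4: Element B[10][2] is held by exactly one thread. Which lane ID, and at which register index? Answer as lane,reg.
9,2

c:2=>grp=2  r:10=>rB=1,tig=1,lo=0
L=2*4+1=9  i=1*2+0=2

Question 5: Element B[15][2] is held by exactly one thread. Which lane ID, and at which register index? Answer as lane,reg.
11,3

c:2=>grp=2  r:15=>rB=1,tig=3,lo=1
L=2*4+3=11  i=1*2+1=3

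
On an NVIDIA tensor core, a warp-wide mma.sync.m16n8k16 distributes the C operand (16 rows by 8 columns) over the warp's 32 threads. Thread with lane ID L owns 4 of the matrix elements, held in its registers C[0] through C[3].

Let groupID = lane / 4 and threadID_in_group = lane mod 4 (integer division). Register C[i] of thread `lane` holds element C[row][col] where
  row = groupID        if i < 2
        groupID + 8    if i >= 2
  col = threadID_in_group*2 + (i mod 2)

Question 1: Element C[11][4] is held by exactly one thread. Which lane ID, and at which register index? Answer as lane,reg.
r:11=>grp=3,rB=1  c:4=>tig=2,lo=0
L=3*4+2=14  i=1*2+0=2

14,2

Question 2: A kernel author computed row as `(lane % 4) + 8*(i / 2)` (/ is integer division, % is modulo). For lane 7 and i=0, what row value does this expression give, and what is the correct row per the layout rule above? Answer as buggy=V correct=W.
`(lane % 4) + 8*(i / 2)`[7,0]=>3
L=7=>grp=7>>2=1, tig=7&3=3
[0]=>row 1+0=1  col 3·2+0=6
row: 3 vs 1

buggy=3 correct=1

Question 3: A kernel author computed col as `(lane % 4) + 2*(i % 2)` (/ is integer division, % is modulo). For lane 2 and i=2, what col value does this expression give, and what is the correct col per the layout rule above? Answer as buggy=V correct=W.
`(lane % 4) + 2*(i % 2)`[2,2]→2
lane 2→2/4=0, 2 mod 4=2
i=2  r:0+8→8  c:2·2+0→4
col: 2 vs 4

buggy=2 correct=4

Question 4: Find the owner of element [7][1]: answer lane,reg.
28,1

r=7→G=7,rhi=0  c=1→T=0,p=1
L=7*4+0=28  i=0*2+1=1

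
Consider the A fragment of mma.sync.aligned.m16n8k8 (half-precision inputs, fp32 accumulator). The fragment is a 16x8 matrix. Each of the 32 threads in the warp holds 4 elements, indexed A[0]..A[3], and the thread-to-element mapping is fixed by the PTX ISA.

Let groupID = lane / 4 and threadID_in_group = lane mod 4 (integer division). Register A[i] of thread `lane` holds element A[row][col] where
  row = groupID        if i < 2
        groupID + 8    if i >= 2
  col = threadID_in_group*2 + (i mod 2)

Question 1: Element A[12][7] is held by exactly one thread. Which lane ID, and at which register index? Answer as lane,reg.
r=12⇒gr=4,Rb=1  c=7⇒th=3,odd=1
L=4*4+3=19  i=1*2+1=3

19,3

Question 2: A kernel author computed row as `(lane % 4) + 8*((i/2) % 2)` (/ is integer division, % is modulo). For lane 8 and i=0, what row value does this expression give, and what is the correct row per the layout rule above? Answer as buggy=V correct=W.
`(lane % 4) + 8*((i/2) % 2)`[8,0]=>0
lane 8=>8/4=2, 8 mod 4=0
i=0  r:2+0=>2  c:2·0+0=>0
row: 0 vs 2

buggy=0 correct=2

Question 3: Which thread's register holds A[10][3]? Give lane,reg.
r: 10->gid=2,r8=1  c: 3->tid=1,i&1=1
L=2*4+1=9  i=1*2+1=3

9,3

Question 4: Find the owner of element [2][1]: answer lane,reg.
8,1

r=2->g=2,rb=0  c=1->t=0,b0=1
L=2*4+0=8  i=0*2+1=1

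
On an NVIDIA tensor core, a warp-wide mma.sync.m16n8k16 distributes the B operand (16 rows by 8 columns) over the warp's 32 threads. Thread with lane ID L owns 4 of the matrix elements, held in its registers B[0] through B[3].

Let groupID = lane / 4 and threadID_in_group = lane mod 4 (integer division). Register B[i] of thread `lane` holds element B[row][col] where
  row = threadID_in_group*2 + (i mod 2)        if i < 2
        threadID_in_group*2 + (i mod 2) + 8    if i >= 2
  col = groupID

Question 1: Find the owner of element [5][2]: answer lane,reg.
10,1

c: 2->gid=2  r: 5->r8=0,tid=2,i&1=1
L=2*4+2=10  i=0*2+1=1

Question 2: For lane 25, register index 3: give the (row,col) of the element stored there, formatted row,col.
11,6

25: grp=6,tig=1
[3] (1*2+1+8,6) = (11,6)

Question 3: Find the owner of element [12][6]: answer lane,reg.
26,2

c:6=>grp=6  r:12=>rB=1,tig=2,lo=0
L=6*4+2=26  i=1*2+0=2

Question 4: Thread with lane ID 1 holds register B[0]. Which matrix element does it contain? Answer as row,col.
lane 1: grp=0 (1/4), tig=1 (1%4)
i=0: r=1*2+0+0=2, c=grp=0

2,0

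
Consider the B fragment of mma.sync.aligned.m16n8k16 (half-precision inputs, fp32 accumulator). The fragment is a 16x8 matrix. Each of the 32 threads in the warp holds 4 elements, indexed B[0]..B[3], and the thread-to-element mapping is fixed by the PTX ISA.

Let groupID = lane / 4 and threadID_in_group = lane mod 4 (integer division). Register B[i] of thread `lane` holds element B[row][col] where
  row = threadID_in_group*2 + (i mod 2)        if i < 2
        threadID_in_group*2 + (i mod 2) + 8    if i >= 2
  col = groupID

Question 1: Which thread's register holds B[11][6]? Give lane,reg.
25,3

c: 6->gid=6  r: 11->r8=1,tid=1,i&1=1
L=6*4+1=25  i=1*2+1=3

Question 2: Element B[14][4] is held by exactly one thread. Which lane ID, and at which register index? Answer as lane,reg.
19,2

c=4⇒gr=4  r=14⇒Rb=1,th=3,odd=0
L=4*4+3=19  i=1*2+0=2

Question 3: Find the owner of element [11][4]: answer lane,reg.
17,3

c=4⇒gr=4  r=11⇒Rb=1,th=1,odd=1
L=4*4+1=17  i=1*2+1=3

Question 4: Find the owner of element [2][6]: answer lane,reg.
c=6⇒gr=6  r=2⇒Rb=0,th=1,odd=0
L=6*4+1=25  i=0*2+0=0

25,0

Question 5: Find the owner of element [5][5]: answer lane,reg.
c: 5->gid=5  r: 5->r8=0,tid=2,i&1=1
L=5*4+2=22  i=0*2+1=1

22,1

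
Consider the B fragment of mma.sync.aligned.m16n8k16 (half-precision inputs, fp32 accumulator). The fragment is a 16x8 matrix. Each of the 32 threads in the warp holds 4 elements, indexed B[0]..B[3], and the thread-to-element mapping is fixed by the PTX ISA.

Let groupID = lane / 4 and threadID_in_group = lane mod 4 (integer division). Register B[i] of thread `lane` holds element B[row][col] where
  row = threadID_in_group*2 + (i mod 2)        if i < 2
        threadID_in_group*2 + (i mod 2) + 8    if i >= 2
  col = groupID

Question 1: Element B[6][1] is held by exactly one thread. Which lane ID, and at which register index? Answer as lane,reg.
c: 1->gid=1  r: 6->r8=0,tid=3,i&1=0
L=1*4+3=7  i=0*2+0=0

7,0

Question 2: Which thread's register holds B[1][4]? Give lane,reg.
c=4→G=4  r=1→rhi=0,T=0,p=1
L=4*4+0=16  i=0*2+1=1

16,1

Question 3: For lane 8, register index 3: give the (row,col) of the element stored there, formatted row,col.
lane 8: G=2 (8/4), T=0 (8%4)
i=3: r=0*2+1+8=9, c=G=2

9,2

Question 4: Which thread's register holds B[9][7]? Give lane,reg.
28,3

c:7=>grp=7  r:9=>rB=1,tig=0,lo=1
L=7*4+0=28  i=1*2+1=3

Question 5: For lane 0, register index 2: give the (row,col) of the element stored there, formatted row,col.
lane 0: g=0 (0/4), t=0 (0%4)
i=2: r=0*2+0+8=8, c=g=0

8,0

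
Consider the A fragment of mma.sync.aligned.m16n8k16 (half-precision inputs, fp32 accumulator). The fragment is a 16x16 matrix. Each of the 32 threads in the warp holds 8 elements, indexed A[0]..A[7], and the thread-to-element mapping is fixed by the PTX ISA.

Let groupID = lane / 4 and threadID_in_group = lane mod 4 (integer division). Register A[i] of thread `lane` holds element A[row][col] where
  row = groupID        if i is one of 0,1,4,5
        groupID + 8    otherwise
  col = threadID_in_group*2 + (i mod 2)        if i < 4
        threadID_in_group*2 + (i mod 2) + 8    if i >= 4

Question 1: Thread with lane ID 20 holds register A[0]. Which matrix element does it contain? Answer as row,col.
lane 20: g=5 (20/4), t=0 (20%4)
i=0: r=5+0=5, c=0*2+0+0=0

5,0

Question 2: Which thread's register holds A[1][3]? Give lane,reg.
5,1

r: 1->gid=1,r8=0  c: 3->c8=0,tid=1,i&1=1
L=1*4+1=5  i=0*4+0*2+1=1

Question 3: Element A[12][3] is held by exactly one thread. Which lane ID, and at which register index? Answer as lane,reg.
17,3

r: 12->gid=4,r8=1  c: 3->c8=0,tid=1,i&1=1
L=4*4+1=17  i=0*4+1*2+1=3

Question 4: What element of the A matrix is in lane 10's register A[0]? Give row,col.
2,4

10: G=2,T=2
[0] (2+0,2*2+0+0) = (2,4)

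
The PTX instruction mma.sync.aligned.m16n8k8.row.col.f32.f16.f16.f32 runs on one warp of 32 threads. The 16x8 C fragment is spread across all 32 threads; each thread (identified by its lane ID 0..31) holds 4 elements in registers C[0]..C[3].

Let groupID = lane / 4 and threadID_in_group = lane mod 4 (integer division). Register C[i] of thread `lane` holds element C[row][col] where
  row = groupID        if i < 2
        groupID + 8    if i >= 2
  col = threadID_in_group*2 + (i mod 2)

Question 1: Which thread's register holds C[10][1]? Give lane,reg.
8,3

r:10=>grp=2,rB=1  c:1=>tig=0,lo=1
L=2*4+0=8  i=1*2+1=3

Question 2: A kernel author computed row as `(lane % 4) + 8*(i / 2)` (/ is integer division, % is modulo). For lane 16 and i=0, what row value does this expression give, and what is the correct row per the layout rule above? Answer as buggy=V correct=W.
`(lane % 4) + 8*(i / 2)`[16,0]->0
lane 16->16/4=4, 16 mod 4=0
i=0  r:4+0->4  c:2·0+0->0
row: 0 vs 4

buggy=0 correct=4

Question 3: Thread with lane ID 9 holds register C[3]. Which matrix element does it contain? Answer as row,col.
10,3

L=9⇒gr=9>>2=2, th=9&3=1
[3]⇒row 2+8=10  col 1·2+1=3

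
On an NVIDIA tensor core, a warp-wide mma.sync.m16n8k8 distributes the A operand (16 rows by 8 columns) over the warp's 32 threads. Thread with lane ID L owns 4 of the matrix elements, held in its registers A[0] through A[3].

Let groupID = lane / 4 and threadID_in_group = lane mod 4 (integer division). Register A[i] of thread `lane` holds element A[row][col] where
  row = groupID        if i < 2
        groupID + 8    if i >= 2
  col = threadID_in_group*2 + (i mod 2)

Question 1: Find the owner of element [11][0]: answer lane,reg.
12,2

r=11⇒gr=3,Rb=1  c=0⇒th=0,odd=0
L=3*4+0=12  i=1*2+0=2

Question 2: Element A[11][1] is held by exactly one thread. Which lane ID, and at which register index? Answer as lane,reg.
r: 11->gid=3,r8=1  c: 1->tid=0,i&1=1
L=3*4+0=12  i=1*2+1=3

12,3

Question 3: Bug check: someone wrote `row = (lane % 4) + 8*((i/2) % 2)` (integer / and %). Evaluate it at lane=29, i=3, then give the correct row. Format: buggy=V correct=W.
buggy=9 correct=15

`(lane % 4) + 8*((i/2) % 2)`[29,3]⇒9
lane 29: gr=7 (29/4), th=1 (29%4)
i=3: r=7+8=15, c=1*2+1=3
row: 9 vs 15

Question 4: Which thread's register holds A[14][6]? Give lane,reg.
27,2

r: 14->gid=6,r8=1  c: 6->tid=3,i&1=0
L=6*4+3=27  i=1*2+0=2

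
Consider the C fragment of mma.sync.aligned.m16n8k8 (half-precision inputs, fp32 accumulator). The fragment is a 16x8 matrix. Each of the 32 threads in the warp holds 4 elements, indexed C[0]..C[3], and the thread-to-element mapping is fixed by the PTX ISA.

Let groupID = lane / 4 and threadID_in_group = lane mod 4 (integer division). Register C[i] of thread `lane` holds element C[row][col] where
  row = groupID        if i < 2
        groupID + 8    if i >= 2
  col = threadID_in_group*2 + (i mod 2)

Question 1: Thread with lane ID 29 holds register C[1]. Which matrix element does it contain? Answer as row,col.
lane 29→29/4=7, 29 mod 4=1
i=1  r:7+0→7  c:2·1+1→3

7,3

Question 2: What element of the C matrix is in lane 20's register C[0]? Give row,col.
L=20→G=20>>2=5, T=20&3=0
[0]→row 5+0=5  col 0·2+0=0

5,0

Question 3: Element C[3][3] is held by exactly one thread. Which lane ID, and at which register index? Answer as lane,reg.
r=3→G=3,rhi=0  c=3→T=1,p=1
L=3*4+1=13  i=0*2+1=1

13,1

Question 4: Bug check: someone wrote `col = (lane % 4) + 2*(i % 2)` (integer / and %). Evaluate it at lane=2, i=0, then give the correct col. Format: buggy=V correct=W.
buggy=2 correct=4

`(lane % 4) + 2*(i % 2)`[2,0]⇒2
2: gr=0,th=2
[0] (0+0,2*2+0) = (0,4)
col: 2 vs 4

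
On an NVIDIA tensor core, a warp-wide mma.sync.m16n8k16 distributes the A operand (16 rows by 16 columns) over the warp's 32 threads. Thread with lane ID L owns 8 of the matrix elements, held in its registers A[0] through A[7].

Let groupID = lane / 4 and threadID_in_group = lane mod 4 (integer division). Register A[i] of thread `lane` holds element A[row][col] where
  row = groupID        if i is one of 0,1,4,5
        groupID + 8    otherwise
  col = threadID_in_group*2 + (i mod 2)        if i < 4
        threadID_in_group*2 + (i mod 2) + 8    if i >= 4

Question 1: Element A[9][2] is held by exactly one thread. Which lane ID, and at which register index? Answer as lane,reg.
r: 9->gid=1,r8=1  c: 2->c8=0,tid=1,i&1=0
L=1*4+1=5  i=0*4+1*2+0=2

5,2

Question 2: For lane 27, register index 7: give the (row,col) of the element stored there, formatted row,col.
lane 27: g=6 (27/4), t=3 (27%4)
i=7: r=6+8=14, c=3*2+1+8=15

14,15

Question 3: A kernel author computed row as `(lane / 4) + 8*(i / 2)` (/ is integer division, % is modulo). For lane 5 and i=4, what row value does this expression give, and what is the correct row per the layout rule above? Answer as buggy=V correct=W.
buggy=17 correct=1

`(lane / 4) + 8*(i / 2)`[5,4]->17
5: gid=1,tid=1
[4] (1+0,1*2+0+8) = (1,10)
row: 17 vs 1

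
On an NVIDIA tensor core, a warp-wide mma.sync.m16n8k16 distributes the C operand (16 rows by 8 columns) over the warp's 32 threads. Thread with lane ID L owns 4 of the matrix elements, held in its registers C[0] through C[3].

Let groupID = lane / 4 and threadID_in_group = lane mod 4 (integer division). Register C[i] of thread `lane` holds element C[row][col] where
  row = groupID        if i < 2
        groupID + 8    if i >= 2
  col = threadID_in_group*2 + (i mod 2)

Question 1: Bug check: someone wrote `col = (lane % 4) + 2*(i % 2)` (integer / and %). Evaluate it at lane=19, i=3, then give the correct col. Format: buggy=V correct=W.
`(lane % 4) + 2*(i % 2)`[19,3]→5
lane 19→19/4=4, 19 mod 4=3
i=3  r:4+8→12  c:2·3+1→7
col: 5 vs 7

buggy=5 correct=7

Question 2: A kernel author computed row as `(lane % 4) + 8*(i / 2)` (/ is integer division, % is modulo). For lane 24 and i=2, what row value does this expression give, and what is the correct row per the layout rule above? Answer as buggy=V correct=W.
`(lane % 4) + 8*(i / 2)`[24,2]=>8
L=24=>grp=24>>2=6, tig=24&3=0
[2]=>row 6+8=14  col 0·2+0=0
row: 8 vs 14

buggy=8 correct=14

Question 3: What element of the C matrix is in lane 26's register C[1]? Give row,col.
26: gr=6,th=2
[1] (6+0,2*2+1) = (6,5)

6,5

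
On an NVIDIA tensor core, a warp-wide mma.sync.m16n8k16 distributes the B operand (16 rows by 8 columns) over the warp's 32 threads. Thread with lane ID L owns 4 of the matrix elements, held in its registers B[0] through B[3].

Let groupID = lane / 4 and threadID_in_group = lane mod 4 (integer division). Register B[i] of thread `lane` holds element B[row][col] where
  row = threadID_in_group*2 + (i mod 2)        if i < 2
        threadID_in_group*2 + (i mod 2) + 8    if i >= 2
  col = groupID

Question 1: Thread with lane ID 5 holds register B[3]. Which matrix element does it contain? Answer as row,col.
11,1

L=5⇒gr=5>>2=1, th=5&3=1
[3]⇒row 1·2+1+8=11  col gr=1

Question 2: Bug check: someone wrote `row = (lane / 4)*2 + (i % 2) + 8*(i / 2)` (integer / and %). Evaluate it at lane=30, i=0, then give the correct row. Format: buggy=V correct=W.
`(lane / 4)*2 + (i % 2) + 8*(i / 2)`[30,0]⇒14
lane 30⇒30/4=7, 30 mod 4=2
i=0  r:2·2+0+0⇒4  c:7
row: 14 vs 4

buggy=14 correct=4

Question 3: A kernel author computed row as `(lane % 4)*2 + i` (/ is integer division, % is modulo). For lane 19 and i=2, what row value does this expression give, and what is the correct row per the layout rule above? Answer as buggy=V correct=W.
buggy=8 correct=14

`(lane % 4)*2 + i`[19,2]->8
19: g=4,t=3
[2] (3*2+0+8,4) = (14,4)
row: 8 vs 14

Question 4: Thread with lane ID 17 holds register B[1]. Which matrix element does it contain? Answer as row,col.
L=17->g=17>>2=4, t=17&3=1
[1]->row 1·2+1+0=3  col g=4

3,4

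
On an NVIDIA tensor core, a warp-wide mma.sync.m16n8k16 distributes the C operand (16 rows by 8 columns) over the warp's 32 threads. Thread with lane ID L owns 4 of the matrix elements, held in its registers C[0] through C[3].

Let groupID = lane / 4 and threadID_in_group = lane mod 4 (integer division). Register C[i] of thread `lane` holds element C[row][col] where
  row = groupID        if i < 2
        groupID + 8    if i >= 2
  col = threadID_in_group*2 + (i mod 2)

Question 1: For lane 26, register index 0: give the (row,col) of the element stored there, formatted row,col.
6,4

26: G=6,T=2
[0] (6+0,2*2+0) = (6,4)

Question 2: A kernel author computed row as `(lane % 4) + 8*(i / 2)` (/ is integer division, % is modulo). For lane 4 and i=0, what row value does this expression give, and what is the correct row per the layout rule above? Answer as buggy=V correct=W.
`(lane % 4) + 8*(i / 2)`[4,0]->0
4: g=1,t=0
[0] (1+0,0*2+0) = (1,0)
row: 0 vs 1

buggy=0 correct=1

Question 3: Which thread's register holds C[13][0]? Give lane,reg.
20,2

r: 13->gid=5,r8=1  c: 0->tid=0,i&1=0
L=5*4+0=20  i=1*2+0=2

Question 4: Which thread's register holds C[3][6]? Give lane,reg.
r=3→G=3,rhi=0  c=6→T=3,p=0
L=3*4+3=15  i=0*2+0=0

15,0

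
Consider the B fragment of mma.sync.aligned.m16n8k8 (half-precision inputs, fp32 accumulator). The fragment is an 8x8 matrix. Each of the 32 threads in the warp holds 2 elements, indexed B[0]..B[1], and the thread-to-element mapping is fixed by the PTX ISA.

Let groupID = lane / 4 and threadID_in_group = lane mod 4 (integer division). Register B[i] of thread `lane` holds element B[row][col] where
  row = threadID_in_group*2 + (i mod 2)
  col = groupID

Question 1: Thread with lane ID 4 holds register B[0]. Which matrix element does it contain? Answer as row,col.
0,1

lane 4⇒4/4=1, 4 mod 4=0
i=0  r:2·0+0⇒0  c:1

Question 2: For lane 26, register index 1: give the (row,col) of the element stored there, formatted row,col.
lane 26→26/4=6, 26 mod 4=2
i=1  r:2·2+1→5  c:6

5,6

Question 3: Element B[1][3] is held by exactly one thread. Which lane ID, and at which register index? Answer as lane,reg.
12,1

c=3→G=3  r=1→T=0,p=1
L=3*4+0=12  i=1=1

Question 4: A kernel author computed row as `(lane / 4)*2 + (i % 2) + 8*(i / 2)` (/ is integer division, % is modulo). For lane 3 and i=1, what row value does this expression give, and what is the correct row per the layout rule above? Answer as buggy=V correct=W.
`(lane / 4)*2 + (i % 2) + 8*(i / 2)`[3,1]=>1
lane 3=>3/4=0, 3 mod 4=3
i=1  r:2·3+1=>7  c:0
row: 1 vs 7

buggy=1 correct=7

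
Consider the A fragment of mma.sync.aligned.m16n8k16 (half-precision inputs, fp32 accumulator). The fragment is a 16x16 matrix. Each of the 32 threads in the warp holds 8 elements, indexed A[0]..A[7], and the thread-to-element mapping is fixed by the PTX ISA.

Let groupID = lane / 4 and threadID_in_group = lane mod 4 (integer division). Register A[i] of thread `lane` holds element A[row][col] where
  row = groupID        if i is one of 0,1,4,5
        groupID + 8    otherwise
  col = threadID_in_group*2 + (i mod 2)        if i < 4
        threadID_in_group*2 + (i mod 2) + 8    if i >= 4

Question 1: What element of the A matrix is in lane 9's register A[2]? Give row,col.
9: gid=2,tid=1
[2] (2+8,1*2+0+0) = (10,2)

10,2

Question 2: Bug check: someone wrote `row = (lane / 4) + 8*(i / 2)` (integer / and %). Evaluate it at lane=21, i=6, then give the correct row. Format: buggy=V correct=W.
`(lane / 4) + 8*(i / 2)`[21,6]->29
L=21->gid=21>>2=5, tid=21&3=1
[6]->row 5+8=13  col 1·2+0+8=10
row: 29 vs 13

buggy=29 correct=13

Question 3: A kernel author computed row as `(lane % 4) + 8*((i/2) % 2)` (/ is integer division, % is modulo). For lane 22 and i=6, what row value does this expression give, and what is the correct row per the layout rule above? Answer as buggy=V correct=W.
`(lane % 4) + 8*((i/2) % 2)`[22,6]->10
22: gid=5,tid=2
[6] (5+8,2*2+0+8) = (13,12)
row: 10 vs 13

buggy=10 correct=13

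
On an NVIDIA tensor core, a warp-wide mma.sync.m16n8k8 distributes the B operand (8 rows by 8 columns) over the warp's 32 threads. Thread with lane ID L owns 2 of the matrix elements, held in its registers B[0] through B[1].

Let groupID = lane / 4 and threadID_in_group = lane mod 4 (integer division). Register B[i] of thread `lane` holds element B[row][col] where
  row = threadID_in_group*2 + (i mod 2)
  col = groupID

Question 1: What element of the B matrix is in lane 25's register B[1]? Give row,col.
3,6

L=25->gid=25>>2=6, tid=25&3=1
[1]->row 1·2+1=3  col gid=6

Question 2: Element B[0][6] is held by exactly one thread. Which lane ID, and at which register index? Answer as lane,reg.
c=6→G=6  r=0→T=0,p=0
L=6*4+0=24  i=0=0

24,0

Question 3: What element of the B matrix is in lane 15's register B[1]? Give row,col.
lane 15: gr=3 (15/4), th=3 (15%4)
i=1: r=3*2+1=7, c=gr=3

7,3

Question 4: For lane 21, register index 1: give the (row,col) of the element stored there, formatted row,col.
3,5

lane 21: G=5 (21/4), T=1 (21%4)
i=1: r=1*2+1=3, c=G=5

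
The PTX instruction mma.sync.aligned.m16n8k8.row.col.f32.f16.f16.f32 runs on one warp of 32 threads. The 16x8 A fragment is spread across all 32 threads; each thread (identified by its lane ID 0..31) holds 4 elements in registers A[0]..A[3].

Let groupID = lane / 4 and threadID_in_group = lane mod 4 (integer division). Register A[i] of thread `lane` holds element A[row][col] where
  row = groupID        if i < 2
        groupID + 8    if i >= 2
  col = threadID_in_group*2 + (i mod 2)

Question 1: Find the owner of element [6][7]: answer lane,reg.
r: 6->gid=6,r8=0  c: 7->tid=3,i&1=1
L=6*4+3=27  i=0*2+1=1

27,1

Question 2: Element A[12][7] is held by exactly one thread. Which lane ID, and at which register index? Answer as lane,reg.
r=12⇒gr=4,Rb=1  c=7⇒th=3,odd=1
L=4*4+3=19  i=1*2+1=3

19,3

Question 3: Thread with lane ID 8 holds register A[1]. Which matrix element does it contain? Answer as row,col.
lane 8: g=2 (8/4), t=0 (8%4)
i=1: r=2+0=2, c=0*2+1=1

2,1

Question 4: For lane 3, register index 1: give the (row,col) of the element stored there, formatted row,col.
0,7

L=3->gid=3>>2=0, tid=3&3=3
[1]->row 0+0=0  col 3·2+1=7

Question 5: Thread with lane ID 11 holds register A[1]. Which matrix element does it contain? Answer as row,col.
lane 11⇒11/4=2, 11 mod 4=3
i=1  r:2+0⇒2  c:2·3+1⇒7

2,7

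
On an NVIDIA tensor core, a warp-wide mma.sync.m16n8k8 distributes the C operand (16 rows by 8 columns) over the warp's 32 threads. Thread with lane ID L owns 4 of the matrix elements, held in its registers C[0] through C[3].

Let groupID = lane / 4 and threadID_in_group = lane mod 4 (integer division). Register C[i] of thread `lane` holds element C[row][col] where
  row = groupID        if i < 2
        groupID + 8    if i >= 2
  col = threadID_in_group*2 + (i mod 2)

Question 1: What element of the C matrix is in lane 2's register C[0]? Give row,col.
lane 2->2/4=0, 2 mod 4=2
i=0  r:0+0->0  c:2·2+0->4

0,4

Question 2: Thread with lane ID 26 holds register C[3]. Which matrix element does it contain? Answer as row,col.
lane 26: g=6 (26/4), t=2 (26%4)
i=3: r=6+8=14, c=2*2+1=5

14,5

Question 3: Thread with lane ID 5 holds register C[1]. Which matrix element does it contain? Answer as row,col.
lane 5: gid=1 (5/4), tid=1 (5%4)
i=1: r=1+0=1, c=1*2+1=3

1,3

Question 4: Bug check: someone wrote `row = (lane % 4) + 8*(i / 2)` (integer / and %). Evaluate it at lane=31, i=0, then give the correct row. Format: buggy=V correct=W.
buggy=3 correct=7

`(lane % 4) + 8*(i / 2)`[31,0]=>3
L=31=>grp=31>>2=7, tig=31&3=3
[0]=>row 7+0=7  col 3·2+0=6
row: 3 vs 7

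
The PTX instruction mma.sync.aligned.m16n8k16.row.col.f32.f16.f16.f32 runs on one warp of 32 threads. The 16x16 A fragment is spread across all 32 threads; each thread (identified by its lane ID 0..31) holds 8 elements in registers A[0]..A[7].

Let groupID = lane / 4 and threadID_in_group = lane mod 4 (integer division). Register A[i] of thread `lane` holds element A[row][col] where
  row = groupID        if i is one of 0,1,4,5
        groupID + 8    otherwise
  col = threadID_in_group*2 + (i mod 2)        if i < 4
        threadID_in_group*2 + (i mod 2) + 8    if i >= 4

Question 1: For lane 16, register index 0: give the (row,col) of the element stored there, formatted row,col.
4,0

lane 16->16/4=4, 16 mod 4=0
i=0  r:4+0->4  c:2·0+0+0->0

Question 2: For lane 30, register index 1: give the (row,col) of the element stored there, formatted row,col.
7,5

lane 30: g=7 (30/4), t=2 (30%4)
i=1: r=7+0=7, c=2*2+1+0=5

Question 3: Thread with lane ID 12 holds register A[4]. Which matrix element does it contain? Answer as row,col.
3,8

12: gid=3,tid=0
[4] (3+0,0*2+0+8) = (3,8)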